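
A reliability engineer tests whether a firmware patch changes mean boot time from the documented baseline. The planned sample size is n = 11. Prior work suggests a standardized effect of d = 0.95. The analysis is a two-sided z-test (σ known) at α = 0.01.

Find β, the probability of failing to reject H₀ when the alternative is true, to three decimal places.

β ≈ 0.283

Noncentrality parameter: δ = d·√n = 0.95 × √11 = 3.1508
Critical value for a two-sided test at α = 0.01: z_{α/2} = 2.576.
Power = Φ(δ − 2.576) + Φ(−δ − 2.576) = Φ(0.575) + Φ(-5.727) = 0.7173 + 0.0000 = 0.7173.
Type II error: β = 1 − power = 1 − 0.7173 = 0.2827.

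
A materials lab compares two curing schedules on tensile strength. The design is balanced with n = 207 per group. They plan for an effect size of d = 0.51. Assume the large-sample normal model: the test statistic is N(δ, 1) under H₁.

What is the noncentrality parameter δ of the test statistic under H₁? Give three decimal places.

The noncentrality parameter scales effect size by the design's sample-size factor: δ = d·√(n/2) = 0.51 × √(207/2) = 5.1885

δ ≈ 5.188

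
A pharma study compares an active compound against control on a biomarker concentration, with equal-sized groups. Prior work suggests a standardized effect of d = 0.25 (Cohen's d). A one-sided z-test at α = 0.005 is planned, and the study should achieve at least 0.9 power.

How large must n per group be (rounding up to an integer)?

n = 477 per group

For power 0.9 need Φ(δ − z_{0.005}) = 0.9, so δ = z_{0.005} + z_{0.10} = 2.576 + 1.282 = 3.857.
δ = d·√(n/2) ⇒ n = 2(δ/d)² = 2 × (3.857 / 0.25)² = 476.14.
Rounding up, n = 477 per group.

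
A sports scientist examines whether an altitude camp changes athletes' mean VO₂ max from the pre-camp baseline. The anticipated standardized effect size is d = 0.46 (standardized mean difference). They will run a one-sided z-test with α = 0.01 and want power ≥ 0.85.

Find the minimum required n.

n = 54

Set Φ(δ − 2.326) = 0.85; then δ − 2.326 = Φ⁻¹(0.85) = 1.036, giving δ = 3.363.
δ = d·√n ⇒ n = (δ/d)² = (3.363 / 0.46)² = 53.44.
Rounding up, n = 54.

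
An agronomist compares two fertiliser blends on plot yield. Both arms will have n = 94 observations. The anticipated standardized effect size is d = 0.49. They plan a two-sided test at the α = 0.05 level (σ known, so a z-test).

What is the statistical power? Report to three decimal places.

Power ≈ 0.919

Noncentrality parameter: δ = d·√(n/2) = 0.49 × √(94/2) = 3.3593
Critical value for a two-sided test at α = 0.05: z_{α/2} = 1.960.
Power = Φ(δ − 1.960) + Φ(−δ − 1.960) = Φ(1.399) + Φ(-5.319) = 0.9191 + 0.0000 = 0.9191.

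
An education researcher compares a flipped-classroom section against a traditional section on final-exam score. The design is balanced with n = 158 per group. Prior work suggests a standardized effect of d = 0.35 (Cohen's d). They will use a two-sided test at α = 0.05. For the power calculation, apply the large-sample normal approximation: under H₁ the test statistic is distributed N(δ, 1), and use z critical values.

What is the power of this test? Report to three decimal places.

Noncentrality parameter: δ = d·√(n/2) = 0.35 × √(158/2) = 3.1109
Critical value for a two-sided test at α = 0.05: z_{α/2} = 1.960.
Power = Φ(δ − 1.960) + Φ(−δ − 1.960) = Φ(1.151) + Φ(-5.071) = 0.8751 + 0.0000 = 0.8751.

Power ≈ 0.875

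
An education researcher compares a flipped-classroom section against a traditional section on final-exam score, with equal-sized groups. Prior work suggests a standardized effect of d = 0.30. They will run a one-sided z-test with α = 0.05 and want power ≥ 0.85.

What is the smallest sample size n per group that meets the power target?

For power 0.85 need Φ(δ − z_{0.05}) = 0.85, so δ = z_{0.05} + z_{0.15} = 1.645 + 1.036 = 2.681.
δ = d·√(n/2) ⇒ n = 2(δ/d)² = 2 × (2.681 / 0.30)² = 159.76.
Round up to the next whole unit.

n = 160 per group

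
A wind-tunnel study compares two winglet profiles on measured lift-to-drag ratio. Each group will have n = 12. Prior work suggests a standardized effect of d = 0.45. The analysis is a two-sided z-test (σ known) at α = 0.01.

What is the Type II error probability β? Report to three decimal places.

Noncentrality parameter: δ = d·√(n/2) = 0.45 × √(12/2) = 1.1023
Critical value for a two-sided test at α = 0.01: z_{α/2} = 2.576.
Power = Φ(δ − 2.576) + Φ(−δ − 2.576) = Φ(-1.474) + Φ(-3.678) = 0.0703 + 0.0001 = 0.0704.
Type II error: β = 1 − power = 1 − 0.0704 = 0.9296.

β ≈ 0.930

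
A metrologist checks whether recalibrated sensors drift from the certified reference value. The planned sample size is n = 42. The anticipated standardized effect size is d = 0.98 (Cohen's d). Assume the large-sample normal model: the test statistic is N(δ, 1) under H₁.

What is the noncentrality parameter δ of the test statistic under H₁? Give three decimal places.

The noncentrality parameter scales effect size by the design's sample-size factor: δ = d·√n = 0.98 × √42 = 6.3511

δ ≈ 6.351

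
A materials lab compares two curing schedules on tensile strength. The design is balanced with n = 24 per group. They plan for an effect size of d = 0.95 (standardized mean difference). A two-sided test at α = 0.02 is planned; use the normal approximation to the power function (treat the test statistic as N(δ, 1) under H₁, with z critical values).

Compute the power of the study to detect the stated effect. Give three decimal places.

Power ≈ 0.833

Noncentrality parameter: δ = d·√(n/2) = 0.95 × √(24/2) = 3.2909
Critical value for a two-sided test at α = 0.02: z_{α/2} = 2.326.
Power = Φ(δ − 2.326) + Φ(−δ − 2.326) = Φ(0.965) + Φ(-5.617) = 0.8326 + 0.0000 = 0.8326.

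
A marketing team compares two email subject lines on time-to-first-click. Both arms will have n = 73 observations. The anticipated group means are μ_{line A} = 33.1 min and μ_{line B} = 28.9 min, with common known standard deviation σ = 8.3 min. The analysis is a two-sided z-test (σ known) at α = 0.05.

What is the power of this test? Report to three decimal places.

Standardized effect: d = |μ_{line A} − μ_{line B}| / σ = |33.1 − 28.9| / 8.3 = 0.5060
Noncentrality parameter: δ = d·√(n/2) = 0.5060 × √(73/2) = 3.0572
Critical value for a two-sided test at α = 0.05: z_{α/2} = 1.960.
Power = Φ(δ − 1.960) + Φ(−δ − 1.960) = Φ(1.097) + Φ(-5.017) = 0.8637 + 0.0000 = 0.8637.

Power ≈ 0.864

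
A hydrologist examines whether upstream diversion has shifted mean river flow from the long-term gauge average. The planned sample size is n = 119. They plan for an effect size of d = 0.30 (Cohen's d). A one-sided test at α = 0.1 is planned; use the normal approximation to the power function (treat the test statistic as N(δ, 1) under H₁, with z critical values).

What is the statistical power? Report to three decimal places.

Noncentrality parameter: λ = d·√n = 0.30 × √119 = 3.2726
Critical value for a one-sided test at α = 0.1: z_α = 1.282.
Power = P(Z > 1.282 − λ) = Φ(1.991) = 0.9768.

Power ≈ 0.977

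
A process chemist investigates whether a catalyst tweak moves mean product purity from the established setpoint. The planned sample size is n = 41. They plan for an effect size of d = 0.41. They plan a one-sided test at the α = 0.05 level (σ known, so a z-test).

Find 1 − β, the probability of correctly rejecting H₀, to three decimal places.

Noncentrality parameter: δ = d·√n = 0.41 × √41 = 2.6253
Critical value for a one-sided test at α = 0.05: z_α = 1.645.
Power = Φ(δ − 1.645) = Φ(0.980) = 0.8366.

Power ≈ 0.837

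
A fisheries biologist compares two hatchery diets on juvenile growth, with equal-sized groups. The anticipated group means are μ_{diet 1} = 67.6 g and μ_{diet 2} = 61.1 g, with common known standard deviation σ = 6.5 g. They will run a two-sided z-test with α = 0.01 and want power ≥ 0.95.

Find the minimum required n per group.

n = 36 per group

Standardized effect: d = |μ_{diet 1} − μ_{diet 2}| / σ = |67.6 − 61.1| / 6.5 = 1.0000
Set Φ(δ − 2.576) = 0.95; then δ − 2.576 = Φ⁻¹(0.95) = 1.645, giving δ = 4.221.
(Ignoring the negligible lower-tail rejection probability gives the usual closed-form inversion.)
δ = d·√(n/2) ⇒ n = 2(δ/d)² = 2 × (4.221 / 1.0000)² = 35.63.
Round up to the next whole unit.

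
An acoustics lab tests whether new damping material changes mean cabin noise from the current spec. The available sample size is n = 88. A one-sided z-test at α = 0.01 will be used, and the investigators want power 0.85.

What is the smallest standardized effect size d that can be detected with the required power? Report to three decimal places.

d ≈ 0.358

Need Φ(δ − 2.326) = 0.85, so δ = 2.326 + 1.036 = 3.363.
δ = d·√n ⇒ d = δ/√n = 3.363/√88 = 0.3585.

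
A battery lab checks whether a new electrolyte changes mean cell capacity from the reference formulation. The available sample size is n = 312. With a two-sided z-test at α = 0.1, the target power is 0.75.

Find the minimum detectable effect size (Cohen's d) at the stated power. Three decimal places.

Required noncentrality: δ = z_{0.05} + z_{0.25} = 1.645 + 0.674 = 2.319.
(The second rejection-region term Φ(−δ − z_{α/2}) is negligible and dropped.)
δ = d·√n ⇒ d = δ/√n = 2.319/√312 = 0.1313.

d ≈ 0.131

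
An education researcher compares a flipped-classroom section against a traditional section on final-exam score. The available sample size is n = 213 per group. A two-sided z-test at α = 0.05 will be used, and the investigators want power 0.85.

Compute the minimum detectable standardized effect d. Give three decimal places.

Required noncentrality: δ = z_{0.025} + z_{0.15} = 1.960 + 1.036 = 2.996.
(Lower-tail contribution to power is negligible for δ > 0.)
δ = d·√(n/2) ⇒ d = δ/√(n/2) = 2.996/√(213/2) = 0.2904.

d ≈ 0.290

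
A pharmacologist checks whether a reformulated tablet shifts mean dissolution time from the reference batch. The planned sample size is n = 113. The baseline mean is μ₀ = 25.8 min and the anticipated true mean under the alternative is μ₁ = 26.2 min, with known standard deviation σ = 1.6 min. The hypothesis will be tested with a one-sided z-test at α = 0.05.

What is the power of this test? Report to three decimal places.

Power ≈ 0.844

Standardized effect: d = |μ₁ − μ₀| / σ = |26.2 − 25.8| / 1.6 = 0.2500
Noncentrality parameter: δ = d·√n = 0.2500 × √113 = 2.6575
Critical value for a one-sided test at α = 0.05: z_α = 1.645.
Power = Φ(δ − 1.645) = Φ(1.013) = 0.8444.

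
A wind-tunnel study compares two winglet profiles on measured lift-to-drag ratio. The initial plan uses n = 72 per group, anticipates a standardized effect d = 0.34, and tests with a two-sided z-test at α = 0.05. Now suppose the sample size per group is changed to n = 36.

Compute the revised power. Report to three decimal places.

Power ≈ 0.303

With n = 36 per group: δ = d·√(n/2) = 0.34 × √(36/2) = 1.4425. Critical value z_{0.025} = 1.960.
Revised power = Φ(δ − 1.960) + Φ(−δ − 1.960) = Φ(-0.517) + Φ(-3.402) = 0.3024 + 0.0003 = 0.3027.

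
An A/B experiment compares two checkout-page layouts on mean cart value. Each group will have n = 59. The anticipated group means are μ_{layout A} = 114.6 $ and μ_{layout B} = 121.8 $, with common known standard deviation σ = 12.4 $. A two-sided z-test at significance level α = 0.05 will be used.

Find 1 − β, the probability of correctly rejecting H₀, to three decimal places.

Standardized effect: d = |μ_{layout A} − μ_{layout B}| / σ = |114.6 − 121.8| / 12.4 = 0.5806
Noncentrality parameter: δ = d·√(n/2) = 0.5806 × √(59/2) = 3.1537
Two-sided α = 0.05 → critical value z_{0.025} = 1.960.
Power = Φ(δ − 1.960) + Φ(−δ − 1.960) = Φ(1.194) + Φ(-5.114) = 0.8837 + 0.0000 = 0.8837.

Power ≈ 0.884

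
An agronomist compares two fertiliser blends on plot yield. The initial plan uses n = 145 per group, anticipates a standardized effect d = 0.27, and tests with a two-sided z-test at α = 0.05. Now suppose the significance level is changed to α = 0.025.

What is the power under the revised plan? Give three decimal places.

Power ≈ 0.523

δ = d·√(n/2) = 0.27 × √(145/2) = 2.2990 (unchanged). New critical value: z_{0.0125} = 2.241.
Revised power = Φ(δ − 2.241) + Φ(−δ − 2.241) = Φ(0.058) + Φ(-4.540) = 0.5230 + 0.0000 = 0.5230.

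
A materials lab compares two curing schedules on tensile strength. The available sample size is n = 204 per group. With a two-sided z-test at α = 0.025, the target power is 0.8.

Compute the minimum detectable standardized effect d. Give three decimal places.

Need Φ(δ − 2.241) = 0.8, so δ = 2.241 + 0.842 = 3.083.
(The second rejection-region term Φ(−δ − z_{α/2}) is negligible and dropped.)
δ = d·√(n/2) ⇒ d = δ/√(n/2) = 3.083/√(204/2) = 0.3053.

d ≈ 0.305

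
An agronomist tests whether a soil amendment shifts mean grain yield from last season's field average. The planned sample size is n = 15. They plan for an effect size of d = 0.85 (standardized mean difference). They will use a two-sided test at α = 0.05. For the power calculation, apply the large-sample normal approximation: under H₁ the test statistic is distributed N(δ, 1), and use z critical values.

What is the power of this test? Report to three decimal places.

Power ≈ 0.909

Noncentrality parameter: δ = d·√n = 0.85 × √15 = 3.2920
Two-sided α = 0.05 → critical value z_{0.025} = 1.960.
Power = Φ(δ − 1.960) + Φ(−δ − 1.960) = Φ(1.332) + Φ(-5.252) = 0.9086 + 0.0000 = 0.9086.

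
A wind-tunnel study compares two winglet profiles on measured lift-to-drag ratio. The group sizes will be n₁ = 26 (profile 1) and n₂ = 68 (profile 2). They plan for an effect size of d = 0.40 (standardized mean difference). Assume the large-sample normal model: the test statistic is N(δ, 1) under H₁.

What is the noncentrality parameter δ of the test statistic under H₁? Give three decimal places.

δ ≈ 1.735

δ = d / √(1/n₁ + 1/n₂) = 0.40 / √(1/26 + 1/68) = 1.7348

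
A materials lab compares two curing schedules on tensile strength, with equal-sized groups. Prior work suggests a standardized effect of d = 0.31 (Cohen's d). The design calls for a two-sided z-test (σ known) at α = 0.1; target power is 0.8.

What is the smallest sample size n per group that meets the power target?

n = 129 per group

For power 0.8 need Φ(δ − z_{0.05}) = 0.8, so δ = z_{0.05} + z_{0.20} = 1.645 + 0.842 = 2.486.
(The Φ(−δ − z_{α/2}) term is vanishingly small for δ > 0 and is dropped in the standard sample-size formula.)
δ = d·√(n/2) ⇒ n = 2(δ/d)² = 2 × (2.486 / 0.31)² = 128.67.
Round up to the next whole unit.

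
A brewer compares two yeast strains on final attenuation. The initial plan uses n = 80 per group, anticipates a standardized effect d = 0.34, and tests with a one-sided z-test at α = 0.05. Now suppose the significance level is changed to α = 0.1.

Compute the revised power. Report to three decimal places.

Power ≈ 0.808

δ = d·√(n/2) = 0.34 × √(80/2) = 2.1503 (unchanged). New critical value: z_{0.1} = 1.282.
Revised power = P(Z > 1.282 − δ) = Φ(0.869) = 0.8075.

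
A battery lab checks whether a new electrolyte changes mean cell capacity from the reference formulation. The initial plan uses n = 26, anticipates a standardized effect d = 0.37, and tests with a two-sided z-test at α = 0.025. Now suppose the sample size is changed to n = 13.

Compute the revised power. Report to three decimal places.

With n = 13: δ = d·√n = 0.37 × √13 = 1.3341. Critical value z_{0.0125} = 2.241.
Revised power = Φ(δ − 2.241) + Φ(−δ − 2.241) = Φ(-0.907) + Φ(-3.575) = 0.1821 + 0.0002 = 0.1823.

Power ≈ 0.182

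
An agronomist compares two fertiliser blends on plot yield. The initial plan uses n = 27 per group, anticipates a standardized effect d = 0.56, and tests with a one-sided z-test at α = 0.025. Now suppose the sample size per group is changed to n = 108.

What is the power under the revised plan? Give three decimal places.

Power ≈ 0.984

With n = 108 per group: δ = d·√(n/2) = 0.56 × √(108/2) = 4.1151. Critical value z_{0.025} = 1.960.
Revised power = Φ(δ − 1.960) = Φ(2.155) = 0.9844.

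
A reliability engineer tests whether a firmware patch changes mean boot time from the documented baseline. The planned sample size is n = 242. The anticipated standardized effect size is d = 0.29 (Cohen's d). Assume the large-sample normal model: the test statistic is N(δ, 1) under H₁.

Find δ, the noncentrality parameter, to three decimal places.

δ ≈ 4.511

δ = d·√n = 0.29 × √242 = 4.5113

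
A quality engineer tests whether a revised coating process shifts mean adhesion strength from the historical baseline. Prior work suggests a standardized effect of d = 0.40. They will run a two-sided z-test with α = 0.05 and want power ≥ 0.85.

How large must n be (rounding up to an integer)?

Set Φ(δ − 1.960) = 0.85; then δ − 1.960 = Φ⁻¹(0.85) = 1.036, giving δ = 2.996.
(For δ > 0 the lower-tail rejection region contributes negligibly to power, so the one-term inversion is standard.)
δ = d·√n ⇒ n = (δ/d)² = (2.996 / 0.40)² = 56.11.
Rounding up, n = 57.

n = 57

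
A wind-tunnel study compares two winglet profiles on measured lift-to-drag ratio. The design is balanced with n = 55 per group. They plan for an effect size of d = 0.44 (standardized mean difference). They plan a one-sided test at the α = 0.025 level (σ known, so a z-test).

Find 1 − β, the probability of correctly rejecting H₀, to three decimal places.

Noncentrality parameter: δ = d·√(n/2) = 0.44 × √(55/2) = 2.3074
Critical value for a one-sided test at α = 0.025: z_α = 1.960.
Power = P(Z > 1.960 − δ) = Φ(0.347) = 0.6359.

Power ≈ 0.636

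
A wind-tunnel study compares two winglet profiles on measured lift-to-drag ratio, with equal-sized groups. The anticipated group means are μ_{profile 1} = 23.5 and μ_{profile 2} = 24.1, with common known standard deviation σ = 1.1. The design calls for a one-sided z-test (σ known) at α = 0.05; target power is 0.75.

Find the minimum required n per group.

n = 37 per group

Standardized effect: d = |μ_{profile 1} − μ_{profile 2}| / σ = |23.5 − 24.1| / 1.1 = 0.5455
Set Φ(δ − 1.645) = 0.75; then δ − 1.645 = Φ⁻¹(0.75) = 0.674, giving δ = 2.319.
δ = d·√(n/2) ⇒ n = 2(δ/d)² = 2 × (2.319 / 0.5455)² = 36.16.
Rounding up, n = 37 per group.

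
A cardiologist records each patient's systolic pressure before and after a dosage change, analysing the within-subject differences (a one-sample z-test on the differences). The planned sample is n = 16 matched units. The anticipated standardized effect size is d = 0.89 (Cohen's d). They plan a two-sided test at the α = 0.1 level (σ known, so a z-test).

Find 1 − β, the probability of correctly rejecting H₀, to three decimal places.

Power ≈ 0.972

Noncentrality parameter: δ = d·√n = 0.89 × √16 = 3.5600
Two-sided α = 0.1 → critical value z_{0.05} = 1.645.
Power = Φ(δ − 1.645) + Φ(−δ − 1.645) = Φ(1.915) + Φ(-5.205) = 0.9723 + 0.0000 = 0.9723.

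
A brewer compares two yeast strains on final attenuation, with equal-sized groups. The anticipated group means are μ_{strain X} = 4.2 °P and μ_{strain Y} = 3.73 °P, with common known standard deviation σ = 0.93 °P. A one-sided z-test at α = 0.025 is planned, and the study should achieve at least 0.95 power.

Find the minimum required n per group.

Standardized effect: d = |μ_{strain X} − μ_{strain Y}| / σ = |4.2 − 3.73| / 0.93 = 0.5054
Set Φ(δ − 1.960) = 0.95; then δ − 1.960 = Φ⁻¹(0.95) = 1.645, giving δ = 3.605.
δ = d·√(n/2) ⇒ n = 2(δ/d)² = 2 × (3.605 / 0.5054)² = 101.76.
Round up to the next whole unit.

n = 102 per group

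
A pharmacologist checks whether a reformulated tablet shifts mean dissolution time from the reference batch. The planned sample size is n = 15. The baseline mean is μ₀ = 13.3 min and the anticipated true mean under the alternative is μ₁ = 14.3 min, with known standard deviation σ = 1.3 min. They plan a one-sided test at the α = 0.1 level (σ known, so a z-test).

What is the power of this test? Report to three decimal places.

Power ≈ 0.955

Standardized effect: d = |μ₁ − μ₀| / σ = |14.3 − 13.3| / 1.3 = 0.7692
Noncentrality parameter: δ = d·√n = 0.7692 × √15 = 2.9792
One-sided α = 0.1 → critical value z_{0.1} = 1.282.
Power = P(Z > 1.282 − δ) = Φ(1.698) = 0.9552.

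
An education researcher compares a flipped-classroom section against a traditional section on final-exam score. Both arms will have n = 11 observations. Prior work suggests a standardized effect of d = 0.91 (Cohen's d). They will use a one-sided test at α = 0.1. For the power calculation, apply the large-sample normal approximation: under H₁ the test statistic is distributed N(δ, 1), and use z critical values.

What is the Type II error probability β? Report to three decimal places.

β ≈ 0.197

Noncentrality parameter: δ = d·√(n/2) = 0.91 × √(11/2) = 2.1341
One-sided α = 0.1 → critical value z_{0.1} = 1.282.
Power = P(Z > 1.282 − δ) = Φ(0.853) = 0.8031.
Type II error: β = 1 − power = 1 − 0.8031 = 0.1969.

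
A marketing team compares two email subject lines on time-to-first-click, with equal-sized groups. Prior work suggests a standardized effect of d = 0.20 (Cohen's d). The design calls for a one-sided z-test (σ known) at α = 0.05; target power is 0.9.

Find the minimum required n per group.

For power 0.9 need Φ(δ − z_{0.05}) = 0.9, so δ = z_{0.05} + z_{0.10} = 1.645 + 1.282 = 2.926.
δ = d·√(n/2) ⇒ n = 2(δ/d)² = 2 × (2.926 / 0.20)² = 428.19.
Round up to the next whole unit.

n = 429 per group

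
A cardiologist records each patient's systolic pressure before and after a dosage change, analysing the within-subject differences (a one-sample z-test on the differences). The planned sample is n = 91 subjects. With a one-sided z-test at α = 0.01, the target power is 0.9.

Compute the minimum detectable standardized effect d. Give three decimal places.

d ≈ 0.378

Need Φ(δ − 2.326) = 0.9, so δ = 2.326 + 1.282 = 3.608.
δ = d·√n ⇒ d = δ/√n = 3.608/√91 = 0.3782.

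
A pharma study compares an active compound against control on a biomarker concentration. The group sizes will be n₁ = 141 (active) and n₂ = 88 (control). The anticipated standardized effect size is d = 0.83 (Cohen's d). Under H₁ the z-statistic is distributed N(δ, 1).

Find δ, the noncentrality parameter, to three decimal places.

The noncentrality parameter scales effect size by the design's sample-size factor: δ = d / √(1/n₁ + 1/n₂) = 0.83 / √(1/141 + 1/88) = 6.1096

δ ≈ 6.110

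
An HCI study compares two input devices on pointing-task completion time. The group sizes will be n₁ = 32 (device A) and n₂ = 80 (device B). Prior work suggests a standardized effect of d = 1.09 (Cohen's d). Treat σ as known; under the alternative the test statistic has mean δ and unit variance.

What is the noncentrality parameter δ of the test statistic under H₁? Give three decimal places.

δ = d / √(1/n₁ + 1/n₂) = 1.09 / √(1/32 + 1/80) = 5.2112

δ ≈ 5.211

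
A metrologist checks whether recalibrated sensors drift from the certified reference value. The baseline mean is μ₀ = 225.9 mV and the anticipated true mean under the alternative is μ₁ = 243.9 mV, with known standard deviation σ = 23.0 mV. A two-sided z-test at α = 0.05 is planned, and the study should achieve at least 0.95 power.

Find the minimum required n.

n = 22

Standardized effect: d = |μ₁ − μ₀| / σ = |243.9 − 225.9| / 23.0 = 0.7826
For power 0.95 need Φ(δ − z_{0.025}) = 0.95, so δ = z_{0.025} + z_{0.05} = 1.960 + 1.645 = 3.605.
(Ignoring the negligible lower-tail rejection probability gives the usual closed-form inversion.)
δ = d·√n ⇒ n = (δ/d)² = (3.605 / 0.7826)² = 21.22.
Rounding up, n = 22.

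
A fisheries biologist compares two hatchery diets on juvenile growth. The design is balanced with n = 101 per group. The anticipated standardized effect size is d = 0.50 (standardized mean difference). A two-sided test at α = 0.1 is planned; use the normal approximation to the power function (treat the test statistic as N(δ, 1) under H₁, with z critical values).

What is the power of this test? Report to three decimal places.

Power ≈ 0.972

Noncentrality parameter: δ = d·√(n/2) = 0.50 × √(101/2) = 3.5532
Two-sided α = 0.1 → critical value z_{0.05} = 1.645.
Power = Φ(δ − 1.645) + Φ(−δ − 1.645) = Φ(1.908) + Φ(-5.198) = 0.9718 + 0.0000 = 0.9718.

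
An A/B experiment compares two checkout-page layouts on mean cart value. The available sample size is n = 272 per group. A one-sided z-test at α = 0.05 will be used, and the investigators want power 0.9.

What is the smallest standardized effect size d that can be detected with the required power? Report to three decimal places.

d ≈ 0.251

Need Φ(δ − 1.645) = 0.9, so δ = 1.645 + 1.282 = 2.926.
δ = d·√(n/2) ⇒ d = δ/√(n/2) = 2.926/√(272/2) = 0.2509.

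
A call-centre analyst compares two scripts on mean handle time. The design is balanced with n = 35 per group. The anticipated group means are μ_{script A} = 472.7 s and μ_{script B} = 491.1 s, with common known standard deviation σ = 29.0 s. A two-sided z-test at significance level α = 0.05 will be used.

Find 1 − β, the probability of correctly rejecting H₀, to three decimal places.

Standardized effect: d = |μ_{script A} − μ_{script B}| / σ = |472.7 − 491.1| / 29.0 = 0.6345
Noncentrality parameter: δ = d·√(n/2) = 0.6345 × √(35/2) = 2.6542
Critical value for a two-sided test at α = 0.05: z_{α/2} = 1.960.
Power = Φ(δ − 1.960) + Φ(−δ − 1.960) = Φ(0.694) + Φ(-4.614) = 0.7562 + 0.0000 = 0.7562.

Power ≈ 0.756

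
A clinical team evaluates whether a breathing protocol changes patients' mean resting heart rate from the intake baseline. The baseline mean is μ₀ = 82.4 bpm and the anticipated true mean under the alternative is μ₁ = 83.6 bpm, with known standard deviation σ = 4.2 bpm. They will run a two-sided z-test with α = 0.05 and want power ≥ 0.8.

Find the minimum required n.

n = 97

Standardized effect: d = |μ₁ − μ₀| / σ = |83.6 − 82.4| / 4.2 = 0.2857
For power 0.8 need Φ(δ − z_{0.025}) = 0.8, so δ = z_{0.025} + z_{0.20} = 1.960 + 0.842 = 2.802.
(For δ > 0 the lower-tail rejection region contributes negligibly to power, so the one-term inversion is standard.)
δ = d·√n ⇒ n = (δ/d)² = (2.802 / 0.2857)² = 96.15.
Rounding up, n = 97.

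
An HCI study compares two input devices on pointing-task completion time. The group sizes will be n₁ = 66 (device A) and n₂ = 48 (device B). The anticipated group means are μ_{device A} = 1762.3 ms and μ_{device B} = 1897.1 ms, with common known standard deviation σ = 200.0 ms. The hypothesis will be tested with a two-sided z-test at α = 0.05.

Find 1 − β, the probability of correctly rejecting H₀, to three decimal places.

Power ≈ 0.944

Standardized effect: d = |μ_{device A} − μ_{device B}| / σ = |1762.3 − 1897.1| / 200.0 = 0.6740
Noncentrality parameter: δ = d / √(1/n₁ + 1/n₂) = 0.6740 / √(1/66 + 1/48) = 3.5530
Two-sided α = 0.05 → critical value z_{0.025} = 1.960.
Power = Φ(δ − 1.960) + Φ(−δ − 1.960) = Φ(1.593) + Φ(-5.513) = 0.9444 + 0.0000 = 0.9444.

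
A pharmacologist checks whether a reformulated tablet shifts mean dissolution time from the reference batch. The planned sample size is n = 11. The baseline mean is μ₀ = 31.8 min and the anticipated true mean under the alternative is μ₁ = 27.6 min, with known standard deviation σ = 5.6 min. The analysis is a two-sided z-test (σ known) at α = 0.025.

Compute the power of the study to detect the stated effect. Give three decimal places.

Power ≈ 0.597

Standardized effect: d = |μ₁ − μ₀| / σ = |27.6 − 31.8| / 5.6 = 0.7500
Noncentrality parameter: δ = d·√n = 0.7500 × √11 = 2.4875
Critical value for a two-sided test at α = 0.025: z_{α/2} = 2.241.
Power = Φ(δ − 2.241) + Φ(−δ − 2.241) = Φ(0.246) + Φ(-4.729) = 0.5972 + 0.0000 = 0.5972.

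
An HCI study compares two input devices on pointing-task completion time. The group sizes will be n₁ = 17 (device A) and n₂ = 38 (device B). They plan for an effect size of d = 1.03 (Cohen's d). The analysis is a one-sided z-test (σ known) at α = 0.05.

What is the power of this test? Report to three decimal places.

Noncentrality parameter: δ = d / √(1/n₁ + 1/n₂) = 1.03 / √(1/17 + 1/38) = 3.5300
One-sided α = 0.05 → critical value z_{0.05} = 1.645.
Power = Φ(δ − 1.645) = Φ(1.885) = 0.9703.

Power ≈ 0.970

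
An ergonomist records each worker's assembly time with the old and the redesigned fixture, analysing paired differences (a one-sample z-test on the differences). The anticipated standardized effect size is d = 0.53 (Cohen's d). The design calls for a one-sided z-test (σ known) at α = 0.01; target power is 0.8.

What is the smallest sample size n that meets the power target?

Set Φ(δ − 2.326) = 0.8; then δ − 2.326 = Φ⁻¹(0.8) = 0.842, giving δ = 3.168.
δ = d·√n ⇒ n = (δ/d)² = (3.168 / 0.53)² = 35.73.
Rounding up, n = 36.

n = 36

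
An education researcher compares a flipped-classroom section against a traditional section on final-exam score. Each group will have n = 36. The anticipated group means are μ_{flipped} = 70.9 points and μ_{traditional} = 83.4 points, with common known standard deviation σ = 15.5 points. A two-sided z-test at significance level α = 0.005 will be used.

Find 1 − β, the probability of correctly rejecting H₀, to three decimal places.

Standardized effect: d = |μ_{flipped} − μ_{traditional}| / σ = |70.9 − 83.4| / 15.5 = 0.8065
Noncentrality parameter: δ = d·√(n/2) = 0.8065 × √(36/2) = 3.4215
Two-sided α = 0.005 → critical value z_{0.0025} = 2.807.
Power = Φ(δ − 2.807) + Φ(−δ − 2.807) = Φ(0.614) + Φ(-6.229) = 0.7305 + 0.0000 = 0.7305.

Power ≈ 0.731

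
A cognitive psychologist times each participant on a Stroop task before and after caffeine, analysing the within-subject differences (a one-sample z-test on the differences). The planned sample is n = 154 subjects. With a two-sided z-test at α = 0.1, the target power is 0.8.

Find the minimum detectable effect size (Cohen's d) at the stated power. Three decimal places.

Need Φ(δ − 1.645) = 0.8, so δ = 1.645 + 0.842 = 2.486.
(Lower-tail contribution to power is negligible for δ > 0.)
δ = d·√n ⇒ d = δ/√n = 2.486/√154 = 0.2004.

d ≈ 0.200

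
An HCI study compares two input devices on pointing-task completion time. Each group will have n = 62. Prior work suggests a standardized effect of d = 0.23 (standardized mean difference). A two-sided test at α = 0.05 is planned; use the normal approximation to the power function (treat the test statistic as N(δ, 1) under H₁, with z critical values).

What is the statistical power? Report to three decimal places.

Power ≈ 0.249

Noncentrality parameter: λ = d·√(n/2) = 0.23 × √(62/2) = 1.2806
Two-sided α = 0.05 → critical value z_{0.025} = 1.960.
Power = Φ(λ − 1.960) + Φ(−λ − 1.960) = Φ(-0.679) + Φ(-3.241) = 0.2484 + 0.0006 = 0.2490.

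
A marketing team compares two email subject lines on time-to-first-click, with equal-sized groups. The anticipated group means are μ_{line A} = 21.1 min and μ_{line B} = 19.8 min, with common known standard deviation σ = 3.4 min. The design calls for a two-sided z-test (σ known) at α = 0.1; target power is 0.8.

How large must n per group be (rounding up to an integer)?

Standardized effect: d = |μ_{line A} − μ_{line B}| / σ = |21.1 − 19.8| / 3.4 = 0.3824
Set Φ(δ − 1.645) = 0.8; then δ − 1.645 = Φ⁻¹(0.8) = 0.842, giving δ = 2.486.
(For δ > 0 the lower-tail rejection region contributes negligibly to power, so the one-term inversion is standard.)
δ = d·√(n/2) ⇒ n = 2(δ/d)² = 2 × (2.486 / 0.3824)² = 84.58.
Rounding up, n = 85 per group.

n = 85 per group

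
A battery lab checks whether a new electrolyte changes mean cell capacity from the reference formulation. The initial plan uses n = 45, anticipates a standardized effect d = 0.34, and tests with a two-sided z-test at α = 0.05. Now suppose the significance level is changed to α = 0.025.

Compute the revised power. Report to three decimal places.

Power ≈ 0.516

δ = d·√n = 0.34 × √45 = 2.2808 (unchanged). New critical value: z_{0.0125} = 2.241.
Revised power = Φ(δ − 2.241) + Φ(−δ − 2.241) = Φ(0.039) + Φ(-4.522) = 0.5157 + 0.0000 = 0.5157.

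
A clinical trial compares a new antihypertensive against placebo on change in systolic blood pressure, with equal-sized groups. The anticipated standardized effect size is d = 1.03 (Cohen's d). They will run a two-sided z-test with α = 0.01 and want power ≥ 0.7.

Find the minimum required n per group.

n = 19 per group

For power 0.7 need Φ(δ − z_{0.005}) = 0.7, so δ = z_{0.005} + z_{0.30} = 2.576 + 0.524 = 3.100.
(Ignoring the negligible lower-tail rejection probability gives the usual closed-form inversion.)
δ = d·√(n/2) ⇒ n = 2(δ/d)² = 2 × (3.100 / 1.03)² = 18.12.
Rounding up, n = 19 per group.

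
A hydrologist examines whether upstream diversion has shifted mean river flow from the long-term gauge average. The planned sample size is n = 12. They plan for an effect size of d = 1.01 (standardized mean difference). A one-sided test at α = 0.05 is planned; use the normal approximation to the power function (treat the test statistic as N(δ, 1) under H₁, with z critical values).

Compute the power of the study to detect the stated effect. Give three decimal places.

Power ≈ 0.968

Noncentrality parameter: δ = d·√n = 1.01 × √12 = 3.4987
Critical value for a one-sided test at α = 0.05: z_α = 1.645.
Power = Φ(δ − 1.645) = Φ(1.854) = 0.9681.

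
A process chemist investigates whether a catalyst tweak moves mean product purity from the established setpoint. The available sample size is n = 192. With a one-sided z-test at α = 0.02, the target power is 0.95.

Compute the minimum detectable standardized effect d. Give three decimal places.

d ≈ 0.267

Need Φ(δ − 2.054) = 0.95, so δ = 2.054 + 1.645 = 3.699.
δ = d·√n ⇒ d = δ/√n = 3.699/√192 = 0.2669.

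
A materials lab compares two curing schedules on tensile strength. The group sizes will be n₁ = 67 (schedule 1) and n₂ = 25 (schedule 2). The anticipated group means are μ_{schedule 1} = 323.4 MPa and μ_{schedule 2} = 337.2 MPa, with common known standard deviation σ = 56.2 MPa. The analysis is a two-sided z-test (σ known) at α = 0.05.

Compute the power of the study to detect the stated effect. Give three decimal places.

Standardized effect: d = |μ_{schedule 1} − μ_{schedule 2}| / σ = |323.4 − 337.2| / 56.2 = 0.2456
Noncentrality parameter: δ = d / √(1/n₁ + 1/n₂) = 0.2456 / √(1/67 + 1/25) = 1.0477
Critical value for a two-sided test at α = 0.05: z_{α/2} = 1.960.
Power = Φ(δ − 1.960) + Φ(−δ − 1.960) = Φ(-0.912) + Φ(-3.008) = 0.1808 + 0.0013 = 0.1821.

Power ≈ 0.182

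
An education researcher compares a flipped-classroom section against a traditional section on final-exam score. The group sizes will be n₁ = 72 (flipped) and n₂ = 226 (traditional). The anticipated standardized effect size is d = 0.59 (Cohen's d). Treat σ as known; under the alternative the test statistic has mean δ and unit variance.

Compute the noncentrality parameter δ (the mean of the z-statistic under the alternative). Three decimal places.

The noncentrality parameter scales effect size by the design's sample-size factor: δ = d / √(1/n₁ + 1/n₂) = 0.59 / √(1/72 + 1/226) = 4.3598

δ ≈ 4.360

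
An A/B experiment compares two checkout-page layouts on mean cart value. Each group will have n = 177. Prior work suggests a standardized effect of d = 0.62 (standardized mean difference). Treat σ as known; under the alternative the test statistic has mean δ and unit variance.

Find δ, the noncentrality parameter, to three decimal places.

δ ≈ 5.833

δ = d·√(n/2) = 0.62 × √(177/2) = 5.8326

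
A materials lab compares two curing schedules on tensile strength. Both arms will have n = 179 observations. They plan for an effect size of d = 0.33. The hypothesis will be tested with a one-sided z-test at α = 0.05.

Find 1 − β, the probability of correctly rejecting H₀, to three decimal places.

Noncentrality parameter: δ = d·√(n/2) = 0.33 × √(179/2) = 3.1219
Critical value for a one-sided test at α = 0.05: z_α = 1.645.
Power = P(Z > 1.645 − δ) = Φ(1.477) = 0.9302.

Power ≈ 0.930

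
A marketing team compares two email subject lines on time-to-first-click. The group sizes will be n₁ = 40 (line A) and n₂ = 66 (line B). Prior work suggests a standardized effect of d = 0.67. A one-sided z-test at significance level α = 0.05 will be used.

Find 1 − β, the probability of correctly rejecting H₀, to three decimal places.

Noncentrality parameter: δ = d / √(1/n₁ + 1/n₂) = 0.67 / √(1/40 + 1/66) = 3.3437
One-sided α = 0.05 → critical value z_{0.05} = 1.645.
Power = Φ(δ − 1.645) = Φ(1.699) = 0.9553.

Power ≈ 0.955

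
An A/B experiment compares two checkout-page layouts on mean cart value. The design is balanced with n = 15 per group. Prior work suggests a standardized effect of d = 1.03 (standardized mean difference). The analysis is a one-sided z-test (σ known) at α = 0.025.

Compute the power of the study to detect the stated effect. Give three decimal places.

Power ≈ 0.805

Noncentrality parameter: λ = d·√(n/2) = 1.03 × √(15/2) = 2.8208
Critical value for a one-sided test at α = 0.025: z_α = 1.960.
Power = Φ(λ − 1.960) = Φ(0.861) = 0.8053.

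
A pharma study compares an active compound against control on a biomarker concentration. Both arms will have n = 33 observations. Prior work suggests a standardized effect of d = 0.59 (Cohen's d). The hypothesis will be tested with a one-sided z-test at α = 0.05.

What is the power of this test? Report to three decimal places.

Noncentrality parameter: δ = d·√(n/2) = 0.59 × √(33/2) = 2.3966
One-sided α = 0.05 → critical value z_{0.05} = 1.645.
Power = Φ(δ − 1.645) = Φ(0.752) = 0.7739.

Power ≈ 0.774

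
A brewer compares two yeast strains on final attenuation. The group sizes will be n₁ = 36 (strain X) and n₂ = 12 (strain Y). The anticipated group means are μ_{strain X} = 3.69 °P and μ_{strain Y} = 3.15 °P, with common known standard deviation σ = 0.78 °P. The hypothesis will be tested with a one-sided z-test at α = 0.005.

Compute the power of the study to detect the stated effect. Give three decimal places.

Power ≈ 0.309

Standardized effect: d = |μ_{strain X} − μ_{strain Y}| / σ = |3.69 − 3.15| / 0.78 = 0.6923
Noncentrality parameter: δ = d / √(1/n₁ + 1/n₂) = 0.6923 / √(1/36 + 1/12) = 2.0769
One-sided α = 0.005 → critical value z_{0.005} = 2.576.
Power = P(Z > 2.576 − δ) = Φ(-0.499) = 0.3089.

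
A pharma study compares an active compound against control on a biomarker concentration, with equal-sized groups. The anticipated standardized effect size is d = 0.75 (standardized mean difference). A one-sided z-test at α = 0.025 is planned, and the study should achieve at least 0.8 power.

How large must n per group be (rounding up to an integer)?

n = 28 per group

Set Φ(δ − 1.960) = 0.8; then δ − 1.960 = Φ⁻¹(0.8) = 0.842, giving δ = 2.802.
δ = d·√(n/2) ⇒ n = 2(δ/d)² = 2 × (2.802 / 0.75)² = 27.91.
Round up to the next whole unit.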